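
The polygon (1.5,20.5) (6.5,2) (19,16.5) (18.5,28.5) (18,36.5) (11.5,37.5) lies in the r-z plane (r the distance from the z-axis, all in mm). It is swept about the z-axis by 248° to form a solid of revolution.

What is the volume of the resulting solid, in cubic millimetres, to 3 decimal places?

Profile (r,z), 6 vertices: (1.5,20.5) (6.5,2) (19,16.5) (18.5,28.5) (18,36.5) (11.5,37.5)
edge 0: (1.5,20.5)→(6.5,2)  cross = 1.5·2 − 6.5·20.5 = -130.2500; (r_i+r_j)·cross = 8·-130.2500 = -1042.0000
edge 1: (6.5,2)→(19,16.5)  cross = 6.5·16.5 − 19·2 = 69.2500; (r_i+r_j)·cross = 25.5·69.2500 = 1765.8750
edge 2: (19,16.5)→(18.5,28.5)  cross = 19·28.5 − 18.5·16.5 = 236.2500; (r_i+r_j)·cross = 37.5·236.2500 = 8859.3750
edge 3: (18.5,28.5)→(18,36.5)  cross = 18.5·36.5 − 18·28.5 = 162.2500; (r_i+r_j)·cross = 36.5·162.2500 = 5922.1250
edge 4: (18,36.5)→(11.5,37.5)  cross = 18·37.5 − 11.5·36.5 = 255.2500; (r_i+r_j)·cross = 29.5·255.2500 = 7529.8750
edge 5: (11.5,37.5)→(1.5,20.5)  cross = 11.5·20.5 − 1.5·37.5 = 179.5000; (r_i+r_j)·cross = 13·179.5000 = 2333.5000
Σcross = 772.2500 → A = |Σcross|/2 = 386.1250 mm²
Σ(r_i+r_j)·cross = 25368.7500 → first moment M = |Σ|/6 = 4228.1250
R_c = M/A = 4228.1250/386.1250 = 10.9501 mm
θ = 248° = 4.328417 rad
V = θ·R_c·A = 4.328417·10.9501·386.1250 = 18301.086 mm³

Volume = 18301.086 mm³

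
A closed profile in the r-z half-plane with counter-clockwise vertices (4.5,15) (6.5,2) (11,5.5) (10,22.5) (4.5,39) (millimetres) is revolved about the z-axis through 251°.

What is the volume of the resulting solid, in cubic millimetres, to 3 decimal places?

Profile (r,z), 5 vertices: (4.5,15) (6.5,2) (11,5.5) (10,22.5) (4.5,39)
edge 0: (4.5,15)→(6.5,2)  cross = 4.5·2 − 6.5·15 = -88.5000; (r_i+r_j)·cross = 11·-88.5000 = -973.5000
edge 1: (6.5,2)→(11,5.5)  cross = 6.5·5.5 − 11·2 = 13.7500; (r_i+r_j)·cross = 17.5·13.7500 = 240.6250
edge 2: (11,5.5)→(10,22.5)  cross = 11·22.5 − 10·5.5 = 192.5000; (r_i+r_j)·cross = 21·192.5000 = 4042.5000
edge 3: (10,22.5)→(4.5,39)  cross = 10·39 − 4.5·22.5 = 288.7500; (r_i+r_j)·cross = 14.5·288.7500 = 4186.8750
edge 4: (4.5,39)→(4.5,15)  cross = 4.5·15 − 4.5·39 = -108.0000; (r_i+r_j)·cross = 9·-108.0000 = -972.0000
Σcross = 298.5000 → A = |Σcross|/2 = 149.2500 mm²
Σ(r_i+r_j)·cross = 6524.5000 → first moment M = |Σ|/6 = 1087.4167
R_c = M/A = 1087.4167/149.2500 = 7.2859 mm
θ = 251° = 4.380776 rad
V = θ·R_c·A = 4.380776·7.2859·149.2500 = 4763.729 mm³

Volume = 4763.729 mm³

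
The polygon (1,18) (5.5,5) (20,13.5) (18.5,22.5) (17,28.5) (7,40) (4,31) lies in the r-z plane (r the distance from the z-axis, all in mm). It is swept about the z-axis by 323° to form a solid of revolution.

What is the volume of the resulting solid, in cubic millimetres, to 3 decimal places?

Volume = 22497.625 mm³

Profile (r,z), 7 vertices: (1,18) (5.5,5) (20,13.5) (18.5,22.5) (17,28.5) (7,40) (4,31)
edge 0: (1,18)→(5.5,5)  cross = 1·5 − 5.5·18 = -94.0000; (r_i+r_j)·cross = 6.5·-94.0000 = -611.0000
edge 1: (5.5,5)→(20,13.5)  cross = 5.5·13.5 − 20·5 = -25.7500; (r_i+r_j)·cross = 25.5·-25.7500 = -656.6250
edge 2: (20,13.5)→(18.5,22.5)  cross = 20·22.5 − 18.5·13.5 = 200.2500; (r_i+r_j)·cross = 38.5·200.2500 = 7709.6250
edge 3: (18.5,22.5)→(17,28.5)  cross = 18.5·28.5 − 17·22.5 = 144.7500; (r_i+r_j)·cross = 35.5·144.7500 = 5138.6250
edge 4: (17,28.5)→(7,40)  cross = 17·40 − 7·28.5 = 480.5000; (r_i+r_j)·cross = 24·480.5000 = 11532.0000
edge 5: (7,40)→(4,31)  cross = 7·31 − 4·40 = 57.0000; (r_i+r_j)·cross = 11·57.0000 = 627.0000
edge 6: (4,31)→(1,18)  cross = 4·18 − 1·31 = 41.0000; (r_i+r_j)·cross = 5·41.0000 = 205.0000
Σcross = 803.7500 → A = |Σcross|/2 = 401.8750 mm²
Σ(r_i+r_j)·cross = 23944.6250 → first moment M = |Σ|/6 = 3990.7708
R_c = M/A = 3990.7708/401.8750 = 9.9304 mm
θ = 323° = 5.637413 rad
V = θ·R_c·A = 5.637413·9.9304·401.8750 = 22497.625 mm³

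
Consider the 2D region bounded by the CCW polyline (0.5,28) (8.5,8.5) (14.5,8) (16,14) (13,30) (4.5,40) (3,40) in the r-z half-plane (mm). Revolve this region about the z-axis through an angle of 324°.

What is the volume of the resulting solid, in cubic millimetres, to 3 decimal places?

Volume = 14105.594 mm³

Profile (r,z), 7 vertices: (0.5,28) (8.5,8.5) (14.5,8) (16,14) (13,30) (4.5,40) (3,40)
edge 0: (0.5,28)→(8.5,8.5)  cross = 0.5·8.5 − 8.5·28 = -233.7500; (r_i+r_j)·cross = 9·-233.7500 = -2103.7500
edge 1: (8.5,8.5)→(14.5,8)  cross = 8.5·8 − 14.5·8.5 = -55.2500; (r_i+r_j)·cross = 23·-55.2500 = -1270.7500
edge 2: (14.5,8)→(16,14)  cross = 14.5·14 − 16·8 = 75.0000; (r_i+r_j)·cross = 30.5·75.0000 = 2287.5000
edge 3: (16,14)→(13,30)  cross = 16·30 − 13·14 = 298.0000; (r_i+r_j)·cross = 29·298.0000 = 8642.0000
edge 4: (13,30)→(4.5,40)  cross = 13·40 − 4.5·30 = 385.0000; (r_i+r_j)·cross = 17.5·385.0000 = 6737.5000
edge 5: (4.5,40)→(3,40)  cross = 4.5·40 − 3·40 = 60.0000; (r_i+r_j)·cross = 7.5·60.0000 = 450.0000
edge 6: (3,40)→(0.5,28)  cross = 3·28 − 0.5·40 = 64.0000; (r_i+r_j)·cross = 3.5·64.0000 = 224.0000
Σcross = 593.0000 → A = |Σcross|/2 = 296.5000 mm²
Σ(r_i+r_j)·cross = 14966.5000 → first moment M = |Σ|/6 = 2494.4167
R_c = M/A = 2494.4167/296.5000 = 8.4129 mm
θ = 324° = 5.654867 rad
V = θ·R_c·A = 5.654867·8.4129·296.5000 = 14105.594 mm³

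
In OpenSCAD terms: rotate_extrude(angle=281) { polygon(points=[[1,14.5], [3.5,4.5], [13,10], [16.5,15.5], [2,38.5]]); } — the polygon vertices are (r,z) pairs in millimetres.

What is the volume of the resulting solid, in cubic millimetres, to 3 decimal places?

Volume = 9507.131 mm³

Profile (r,z), 5 vertices: (1,14.5) (3.5,4.5) (13,10) (16.5,15.5) (2,38.5)
edge 0: (1,14.5)→(3.5,4.5)  cross = 1·4.5 − 3.5·14.5 = -46.2500; (r_i+r_j)·cross = 4.5·-46.2500 = -208.1250
edge 1: (3.5,4.5)→(13,10)  cross = 3.5·10 − 13·4.5 = -23.5000; (r_i+r_j)·cross = 16.5·-23.5000 = -387.7500
edge 2: (13,10)→(16.5,15.5)  cross = 13·15.5 − 16.5·10 = 36.5000; (r_i+r_j)·cross = 29.5·36.5000 = 1076.7500
edge 3: (16.5,15.5)→(2,38.5)  cross = 16.5·38.5 − 2·15.5 = 604.2500; (r_i+r_j)·cross = 18.5·604.2500 = 11178.6250
edge 4: (2,38.5)→(1,14.5)  cross = 2·14.5 − 1·38.5 = -9.5000; (r_i+r_j)·cross = 3·-9.5000 = -28.5000
Σcross = 561.5000 → A = |Σcross|/2 = 280.7500 mm²
Σ(r_i+r_j)·cross = 11631.0000 → first moment M = |Σ|/6 = 1938.5000
R_c = M/A = 1938.5000/280.7500 = 6.9047 mm
θ = 281° = 4.904375 rad
V = θ·R_c·A = 4.904375·6.9047·280.7500 = 9507.131 mm³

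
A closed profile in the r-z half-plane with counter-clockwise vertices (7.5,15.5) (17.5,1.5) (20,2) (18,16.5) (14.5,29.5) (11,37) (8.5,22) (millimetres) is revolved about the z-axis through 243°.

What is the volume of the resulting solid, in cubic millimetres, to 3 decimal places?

Volume = 12583.227 mm³

Profile (r,z), 7 vertices: (7.5,15.5) (17.5,1.5) (20,2) (18,16.5) (14.5,29.5) (11,37) (8.5,22)
edge 0: (7.5,15.5)→(17.5,1.5)  cross = 7.5·1.5 − 17.5·15.5 = -260.0000; (r_i+r_j)·cross = 25·-260.0000 = -6500.0000
edge 1: (17.5,1.5)→(20,2)  cross = 17.5·2 − 20·1.5 = 5.0000; (r_i+r_j)·cross = 37.5·5.0000 = 187.5000
edge 2: (20,2)→(18,16.5)  cross = 20·16.5 − 18·2 = 294.0000; (r_i+r_j)·cross = 38·294.0000 = 11172.0000
edge 3: (18,16.5)→(14.5,29.5)  cross = 18·29.5 − 14.5·16.5 = 291.7500; (r_i+r_j)·cross = 32.5·291.7500 = 9481.8750
edge 4: (14.5,29.5)→(11,37)  cross = 14.5·37 − 11·29.5 = 212.0000; (r_i+r_j)·cross = 25.5·212.0000 = 5406.0000
edge 5: (11,37)→(8.5,22)  cross = 11·22 − 8.5·37 = -72.5000; (r_i+r_j)·cross = 19.5·-72.5000 = -1413.7500
edge 6: (8.5,22)→(7.5,15.5)  cross = 8.5·15.5 − 7.5·22 = -33.2500; (r_i+r_j)·cross = 16·-33.2500 = -532.0000
Σcross = 437.0000 → A = |Σcross|/2 = 218.5000 mm²
Σ(r_i+r_j)·cross = 17801.6250 → first moment M = |Σ|/6 = 2966.9375
R_c = M/A = 2966.9375/218.5000 = 13.5787 mm
θ = 243° = 4.241150 rad
V = θ·R_c·A = 4.241150·13.5787·218.5000 = 12583.227 mm³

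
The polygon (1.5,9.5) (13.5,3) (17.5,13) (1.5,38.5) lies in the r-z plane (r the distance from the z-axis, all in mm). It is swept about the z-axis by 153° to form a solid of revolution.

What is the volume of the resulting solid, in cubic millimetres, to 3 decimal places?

Profile (r,z), 4 vertices: (1.5,9.5) (13.5,3) (17.5,13) (1.5,38.5)
edge 0: (1.5,9.5)→(13.5,3)  cross = 1.5·3 − 13.5·9.5 = -123.7500; (r_i+r_j)·cross = 15·-123.7500 = -1856.2500
edge 1: (13.5,3)→(17.5,13)  cross = 13.5·13 − 17.5·3 = 123.0000; (r_i+r_j)·cross = 31·123.0000 = 3813.0000
edge 2: (17.5,13)→(1.5,38.5)  cross = 17.5·38.5 − 1.5·13 = 654.2500; (r_i+r_j)·cross = 19·654.2500 = 12430.7500
edge 3: (1.5,38.5)→(1.5,9.5)  cross = 1.5·9.5 − 1.5·38.5 = -43.5000; (r_i+r_j)·cross = 3·-43.5000 = -130.5000
Σcross = 610.0000 → A = |Σcross|/2 = 305.0000 mm²
Σ(r_i+r_j)·cross = 14257.0000 → first moment M = |Σ|/6 = 2376.1667
R_c = M/A = 2376.1667/305.0000 = 7.7907 mm
θ = 153° = 2.670354 rad
V = θ·R_c·A = 2.670354·7.7907·305.0000 = 6345.206 mm³

Volume = 6345.206 mm³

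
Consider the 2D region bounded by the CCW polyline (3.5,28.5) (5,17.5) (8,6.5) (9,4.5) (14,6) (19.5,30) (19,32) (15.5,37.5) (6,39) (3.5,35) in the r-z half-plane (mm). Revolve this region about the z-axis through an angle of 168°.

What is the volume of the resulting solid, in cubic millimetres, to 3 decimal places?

Profile (r,z), 10 vertices: (3.5,28.5) (5,17.5) (8,6.5) (9,4.5) (14,6) (19.5,30) (19,32) (15.5,37.5) (6,39) (3.5,35)
edge 0: (3.5,28.5)→(5,17.5)  cross = 3.5·17.5 − 5·28.5 = -81.2500; (r_i+r_j)·cross = 8.5·-81.2500 = -690.6250
edge 1: (5,17.5)→(8,6.5)  cross = 5·6.5 − 8·17.5 = -107.5000; (r_i+r_j)·cross = 13·-107.5000 = -1397.5000
edge 2: (8,6.5)→(9,4.5)  cross = 8·4.5 − 9·6.5 = -22.5000; (r_i+r_j)·cross = 17·-22.5000 = -382.5000
edge 3: (9,4.5)→(14,6)  cross = 9·6 − 14·4.5 = -9.0000; (r_i+r_j)·cross = 23·-9.0000 = -207.0000
edge 4: (14,6)→(19.5,30)  cross = 14·30 − 19.5·6 = 303.0000; (r_i+r_j)·cross = 33.5·303.0000 = 10150.5000
edge 5: (19.5,30)→(19,32)  cross = 19.5·32 − 19·30 = 54.0000; (r_i+r_j)·cross = 38.5·54.0000 = 2079.0000
edge 6: (19,32)→(15.5,37.5)  cross = 19·37.5 − 15.5·32 = 216.5000; (r_i+r_j)·cross = 34.5·216.5000 = 7469.2500
edge 7: (15.5,37.5)→(6,39)  cross = 15.5·39 − 6·37.5 = 379.5000; (r_i+r_j)·cross = 21.5·379.5000 = 8159.2500
edge 8: (6,39)→(3.5,35)  cross = 6·35 − 3.5·39 = 73.5000; (r_i+r_j)·cross = 9.5·73.5000 = 698.2500
edge 9: (3.5,35)→(3.5,28.5)  cross = 3.5·28.5 − 3.5·35 = -22.7500; (r_i+r_j)·cross = 7·-22.7500 = -159.2500
Σcross = 783.5000 → A = |Σcross|/2 = 391.7500 mm²
Σ(r_i+r_j)·cross = 25719.3750 → first moment M = |Σ|/6 = 4286.5625
R_c = M/A = 4286.5625/391.7500 = 10.9421 mm
θ = 168° = 2.932153 rad
V = θ·R_c·A = 2.932153·10.9421·391.7500 = 12568.858 mm³

Volume = 12568.858 mm³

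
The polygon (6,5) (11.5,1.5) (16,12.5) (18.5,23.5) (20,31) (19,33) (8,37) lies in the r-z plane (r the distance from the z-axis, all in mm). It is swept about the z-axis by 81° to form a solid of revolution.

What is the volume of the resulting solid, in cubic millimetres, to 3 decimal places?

Profile (r,z), 7 vertices: (6,5) (11.5,1.5) (16,12.5) (18.5,23.5) (20,31) (19,33) (8,37)
edge 0: (6,5)→(11.5,1.5)  cross = 6·1.5 − 11.5·5 = -48.5000; (r_i+r_j)·cross = 17.5·-48.5000 = -848.7500
edge 1: (11.5,1.5)→(16,12.5)  cross = 11.5·12.5 − 16·1.5 = 119.7500; (r_i+r_j)·cross = 27.5·119.7500 = 3293.1250
edge 2: (16,12.5)→(18.5,23.5)  cross = 16·23.5 − 18.5·12.5 = 144.7500; (r_i+r_j)·cross = 34.5·144.7500 = 4993.8750
edge 3: (18.5,23.5)→(20,31)  cross = 18.5·31 − 20·23.5 = 103.5000; (r_i+r_j)·cross = 38.5·103.5000 = 3984.7500
edge 4: (20,31)→(19,33)  cross = 20·33 − 19·31 = 71.0000; (r_i+r_j)·cross = 39·71.0000 = 2769.0000
edge 5: (19,33)→(8,37)  cross = 19·37 − 8·33 = 439.0000; (r_i+r_j)·cross = 27·439.0000 = 11853.0000
edge 6: (8,37)→(6,5)  cross = 8·5 − 6·37 = -182.0000; (r_i+r_j)·cross = 14·-182.0000 = -2548.0000
Σcross = 647.5000 → A = |Σcross|/2 = 323.7500 mm²
Σ(r_i+r_j)·cross = 23497.0000 → first moment M = |Σ|/6 = 3916.1667
R_c = M/A = 3916.1667/323.7500 = 12.0963 mm
θ = 81° = 1.413717 rad
V = θ·R_c·A = 1.413717·12.0963·323.7500 = 5536.350 mm³

Volume = 5536.350 mm³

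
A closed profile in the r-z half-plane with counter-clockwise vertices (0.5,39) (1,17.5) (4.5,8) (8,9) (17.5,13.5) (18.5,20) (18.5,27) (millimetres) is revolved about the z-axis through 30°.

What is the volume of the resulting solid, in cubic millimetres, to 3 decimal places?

Profile (r,z), 7 vertices: (0.5,39) (1,17.5) (4.5,8) (8,9) (17.5,13.5) (18.5,20) (18.5,27)
edge 0: (0.5,39)→(1,17.5)  cross = 0.5·17.5 − 1·39 = -30.2500; (r_i+r_j)·cross = 1.5·-30.2500 = -45.3750
edge 1: (1,17.5)→(4.5,8)  cross = 1·8 − 4.5·17.5 = -70.7500; (r_i+r_j)·cross = 5.5·-70.7500 = -389.1250
edge 2: (4.5,8)→(8,9)  cross = 4.5·9 − 8·8 = -23.5000; (r_i+r_j)·cross = 12.5·-23.5000 = -293.7500
edge 3: (8,9)→(17.5,13.5)  cross = 8·13.5 − 17.5·9 = -49.5000; (r_i+r_j)·cross = 25.5·-49.5000 = -1262.2500
edge 4: (17.5,13.5)→(18.5,20)  cross = 17.5·20 − 18.5·13.5 = 100.2500; (r_i+r_j)·cross = 36·100.2500 = 3609.0000
edge 5: (18.5,20)→(18.5,27)  cross = 18.5·27 − 18.5·20 = 129.5000; (r_i+r_j)·cross = 37·129.5000 = 4791.5000
edge 6: (18.5,27)→(0.5,39)  cross = 18.5·39 − 0.5·27 = 708.0000; (r_i+r_j)·cross = 19·708.0000 = 13452.0000
Σcross = 763.7500 → A = |Σcross|/2 = 381.8750 mm²
Σ(r_i+r_j)·cross = 19862.0000 → first moment M = |Σ|/6 = 3310.3333
R_c = M/A = 3310.3333/381.8750 = 8.6686 mm
θ = 30° = 0.523599 rad
V = θ·R_c·A = 0.523599·8.6686·381.8750 = 1733.286 mm³

Volume = 1733.286 mm³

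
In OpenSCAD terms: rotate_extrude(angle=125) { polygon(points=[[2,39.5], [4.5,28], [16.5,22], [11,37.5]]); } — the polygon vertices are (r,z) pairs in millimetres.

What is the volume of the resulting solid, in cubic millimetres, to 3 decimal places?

Volume = 2407.009 mm³

Profile (r,z), 4 vertices: (2,39.5) (4.5,28) (16.5,22) (11,37.5)
edge 0: (2,39.5)→(4.5,28)  cross = 2·28 − 4.5·39.5 = -121.7500; (r_i+r_j)·cross = 6.5·-121.7500 = -791.3750
edge 1: (4.5,28)→(16.5,22)  cross = 4.5·22 − 16.5·28 = -363.0000; (r_i+r_j)·cross = 21·-363.0000 = -7623.0000
edge 2: (16.5,22)→(11,37.5)  cross = 16.5·37.5 − 11·22 = 376.7500; (r_i+r_j)·cross = 27.5·376.7500 = 10360.6250
edge 3: (11,37.5)→(2,39.5)  cross = 11·39.5 − 2·37.5 = 359.5000; (r_i+r_j)·cross = 13·359.5000 = 4673.5000
Σcross = 251.5000 → A = |Σcross|/2 = 125.7500 mm²
Σ(r_i+r_j)·cross = 6619.7500 → first moment M = |Σ|/6 = 1103.2917
R_c = M/A = 1103.2917/125.7500 = 8.7737 mm
θ = 125° = 2.181662 rad
V = θ·R_c·A = 2.181662·8.7737·125.7500 = 2407.009 mm³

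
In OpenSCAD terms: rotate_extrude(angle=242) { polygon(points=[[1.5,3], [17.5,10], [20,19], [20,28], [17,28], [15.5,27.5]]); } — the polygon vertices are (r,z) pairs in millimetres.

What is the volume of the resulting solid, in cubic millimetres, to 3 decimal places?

Volume = 11081.748 mm³

Profile (r,z), 6 vertices: (1.5,3) (17.5,10) (20,19) (20,28) (17,28) (15.5,27.5)
edge 0: (1.5,3)→(17.5,10)  cross = 1.5·10 − 17.5·3 = -37.5000; (r_i+r_j)·cross = 19·-37.5000 = -712.5000
edge 1: (17.5,10)→(20,19)  cross = 17.5·19 − 20·10 = 132.5000; (r_i+r_j)·cross = 37.5·132.5000 = 4968.7500
edge 2: (20,19)→(20,28)  cross = 20·28 − 20·19 = 180.0000; (r_i+r_j)·cross = 40·180.0000 = 7200.0000
edge 3: (20,28)→(17,28)  cross = 20·28 − 17·28 = 84.0000; (r_i+r_j)·cross = 37·84.0000 = 3108.0000
edge 4: (17,28)→(15.5,27.5)  cross = 17·27.5 − 15.5·28 = 33.5000; (r_i+r_j)·cross = 32.5·33.5000 = 1088.7500
edge 5: (15.5,27.5)→(1.5,3)  cross = 15.5·3 − 1.5·27.5 = 5.2500; (r_i+r_j)·cross = 17·5.2500 = 89.2500
Σcross = 397.7500 → A = |Σcross|/2 = 198.8750 mm²
Σ(r_i+r_j)·cross = 15742.2500 → first moment M = |Σ|/6 = 2623.7083
R_c = M/A = 2623.7083/198.8750 = 13.1928 mm
θ = 242° = 4.223697 rad
V = θ·R_c·A = 4.223697·13.1928·198.8750 = 11081.748 mm³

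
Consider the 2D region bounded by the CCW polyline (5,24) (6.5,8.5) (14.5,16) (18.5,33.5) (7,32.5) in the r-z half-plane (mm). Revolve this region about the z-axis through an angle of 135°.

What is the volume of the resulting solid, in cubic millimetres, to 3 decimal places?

Profile (r,z), 5 vertices: (5,24) (6.5,8.5) (14.5,16) (18.5,33.5) (7,32.5)
edge 0: (5,24)→(6.5,8.5)  cross = 5·8.5 − 6.5·24 = -113.5000; (r_i+r_j)·cross = 11.5·-113.5000 = -1305.2500
edge 1: (6.5,8.5)→(14.5,16)  cross = 6.5·16 − 14.5·8.5 = -19.2500; (r_i+r_j)·cross = 21·-19.2500 = -404.2500
edge 2: (14.5,16)→(18.5,33.5)  cross = 14.5·33.5 − 18.5·16 = 189.7500; (r_i+r_j)·cross = 33·189.7500 = 6261.7500
edge 3: (18.5,33.5)→(7,32.5)  cross = 18.5·32.5 − 7·33.5 = 366.7500; (r_i+r_j)·cross = 25.5·366.7500 = 9352.1250
edge 4: (7,32.5)→(5,24)  cross = 7·24 − 5·32.5 = 5.5000; (r_i+r_j)·cross = 12·5.5000 = 66.0000
Σcross = 429.2500 → A = |Σcross|/2 = 214.6250 mm²
Σ(r_i+r_j)·cross = 13970.3750 → first moment M = |Σ|/6 = 2328.3958
R_c = M/A = 2328.3958/214.6250 = 10.8487 mm
θ = 135° = 2.356194 rad
V = θ·R_c·A = 2.356194·10.8487·214.6250 = 5486.153 mm³

Volume = 5486.153 mm³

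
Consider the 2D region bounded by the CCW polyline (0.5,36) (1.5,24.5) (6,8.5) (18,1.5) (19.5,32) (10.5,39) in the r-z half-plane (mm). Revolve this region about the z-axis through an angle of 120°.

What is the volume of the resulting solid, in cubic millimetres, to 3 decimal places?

Profile (r,z), 6 vertices: (0.5,36) (1.5,24.5) (6,8.5) (18,1.5) (19.5,32) (10.5,39)
edge 0: (0.5,36)→(1.5,24.5)  cross = 0.5·24.5 − 1.5·36 = -41.7500; (r_i+r_j)·cross = 2·-41.7500 = -83.5000
edge 1: (1.5,24.5)→(6,8.5)  cross = 1.5·8.5 − 6·24.5 = -134.2500; (r_i+r_j)·cross = 7.5·-134.2500 = -1006.8750
edge 2: (6,8.5)→(18,1.5)  cross = 6·1.5 − 18·8.5 = -144.0000; (r_i+r_j)·cross = 24·-144.0000 = -3456.0000
edge 3: (18,1.5)→(19.5,32)  cross = 18·32 − 19.5·1.5 = 546.7500; (r_i+r_j)·cross = 37.5·546.7500 = 20503.1250
edge 4: (19.5,32)→(10.5,39)  cross = 19.5·39 − 10.5·32 = 424.5000; (r_i+r_j)·cross = 30·424.5000 = 12735.0000
edge 5: (10.5,39)→(0.5,36)  cross = 10.5·36 − 0.5·39 = 358.5000; (r_i+r_j)·cross = 11·358.5000 = 3943.5000
Σcross = 1009.7500 → A = |Σcross|/2 = 504.8750 mm²
Σ(r_i+r_j)·cross = 32635.2500 → first moment M = |Σ|/6 = 5439.2083
R_c = M/A = 5439.2083/504.8750 = 10.7734 mm
θ = 120° = 2.094395 rad
V = θ·R_c·A = 2.094395·10.7734·504.8750 = 11391.851 mm³

Volume = 11391.851 mm³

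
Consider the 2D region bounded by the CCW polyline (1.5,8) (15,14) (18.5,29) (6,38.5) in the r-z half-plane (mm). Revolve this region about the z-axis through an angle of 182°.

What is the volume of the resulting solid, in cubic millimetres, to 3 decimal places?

Profile (r,z), 4 vertices: (1.5,8) (15,14) (18.5,29) (6,38.5)
edge 0: (1.5,8)→(15,14)  cross = 1.5·14 − 15·8 = -99.0000; (r_i+r_j)·cross = 16.5·-99.0000 = -1633.5000
edge 1: (15,14)→(18.5,29)  cross = 15·29 − 18.5·14 = 176.0000; (r_i+r_j)·cross = 33.5·176.0000 = 5896.0000
edge 2: (18.5,29)→(6,38.5)  cross = 18.5·38.5 − 6·29 = 538.2500; (r_i+r_j)·cross = 24.5·538.2500 = 13187.1250
edge 3: (6,38.5)→(1.5,8)  cross = 6·8 − 1.5·38.5 = -9.7500; (r_i+r_j)·cross = 7.5·-9.7500 = -73.1250
Σcross = 605.5000 → A = |Σcross|/2 = 302.7500 mm²
Σ(r_i+r_j)·cross = 17376.5000 → first moment M = |Σ|/6 = 2896.0833
R_c = M/A = 2896.0833/302.7500 = 9.5659 mm
θ = 182° = 3.176499 rad
V = θ·R_c·A = 3.176499·9.5659·302.7500 = 9199.407 mm³

Volume = 9199.407 mm³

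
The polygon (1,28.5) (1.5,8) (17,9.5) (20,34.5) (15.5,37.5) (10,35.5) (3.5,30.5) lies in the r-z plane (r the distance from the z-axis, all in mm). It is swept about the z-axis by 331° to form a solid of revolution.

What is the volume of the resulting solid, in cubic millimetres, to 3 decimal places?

Profile (r,z), 7 vertices: (1,28.5) (1.5,8) (17,9.5) (20,34.5) (15.5,37.5) (10,35.5) (3.5,30.5)
edge 0: (1,28.5)→(1.5,8)  cross = 1·8 − 1.5·28.5 = -34.7500; (r_i+r_j)·cross = 2.5·-34.7500 = -86.8750
edge 1: (1.5,8)→(17,9.5)  cross = 1.5·9.5 − 17·8 = -121.7500; (r_i+r_j)·cross = 18.5·-121.7500 = -2252.3750
edge 2: (17,9.5)→(20,34.5)  cross = 17·34.5 − 20·9.5 = 396.5000; (r_i+r_j)·cross = 37·396.5000 = 14670.5000
edge 3: (20,34.5)→(15.5,37.5)  cross = 20·37.5 − 15.5·34.5 = 215.2500; (r_i+r_j)·cross = 35.5·215.2500 = 7641.3750
edge 4: (15.5,37.5)→(10,35.5)  cross = 15.5·35.5 − 10·37.5 = 175.2500; (r_i+r_j)·cross = 25.5·175.2500 = 4468.8750
edge 5: (10,35.5)→(3.5,30.5)  cross = 10·30.5 − 3.5·35.5 = 180.7500; (r_i+r_j)·cross = 13.5·180.7500 = 2440.1250
edge 6: (3.5,30.5)→(1,28.5)  cross = 3.5·28.5 − 1·30.5 = 69.2500; (r_i+r_j)·cross = 4.5·69.2500 = 311.6250
Σcross = 880.5000 → A = |Σcross|/2 = 440.2500 mm²
Σ(r_i+r_j)·cross = 27193.2500 → first moment M = |Σ|/6 = 4532.2083
R_c = M/A = 4532.2083/440.2500 = 10.2946 mm
θ = 331° = 5.777040 rad
V = θ·R_c·A = 5.777040·10.2946·440.2500 = 26182.748 mm³

Volume = 26182.748 mm³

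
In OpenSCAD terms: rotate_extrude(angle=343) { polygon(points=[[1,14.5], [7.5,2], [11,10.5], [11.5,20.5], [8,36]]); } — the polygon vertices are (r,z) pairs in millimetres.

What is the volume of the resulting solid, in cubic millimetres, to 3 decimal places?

Profile (r,z), 5 vertices: (1,14.5) (7.5,2) (11,10.5) (11.5,20.5) (8,36)
edge 0: (1,14.5)→(7.5,2)  cross = 1·2 − 7.5·14.5 = -106.7500; (r_i+r_j)·cross = 8.5·-106.7500 = -907.3750
edge 1: (7.5,2)→(11,10.5)  cross = 7.5·10.5 − 11·2 = 56.7500; (r_i+r_j)·cross = 18.5·56.7500 = 1049.8750
edge 2: (11,10.5)→(11.5,20.5)  cross = 11·20.5 − 11.5·10.5 = 104.7500; (r_i+r_j)·cross = 22.5·104.7500 = 2356.8750
edge 3: (11.5,20.5)→(8,36)  cross = 11.5·36 − 8·20.5 = 250.0000; (r_i+r_j)·cross = 19.5·250.0000 = 4875.0000
edge 4: (8,36)→(1,14.5)  cross = 8·14.5 − 1·36 = 80.0000; (r_i+r_j)·cross = 9·80.0000 = 720.0000
Σcross = 384.7500 → A = |Σcross|/2 = 192.3750 mm²
Σ(r_i+r_j)·cross = 8094.3750 → first moment M = |Σ|/6 = 1349.0625
R_c = M/A = 1349.0625/192.3750 = 7.0127 mm
θ = 343° = 5.986479 rad
V = θ·R_c·A = 5.986479·7.0127·192.3750 = 8076.135 mm³

Volume = 8076.135 mm³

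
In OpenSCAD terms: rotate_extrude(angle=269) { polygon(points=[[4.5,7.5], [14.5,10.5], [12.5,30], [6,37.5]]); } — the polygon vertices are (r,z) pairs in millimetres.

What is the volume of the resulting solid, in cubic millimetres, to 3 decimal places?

Profile (r,z), 4 vertices: (4.5,7.5) (14.5,10.5) (12.5,30) (6,37.5)
edge 0: (4.5,7.5)→(14.5,10.5)  cross = 4.5·10.5 − 14.5·7.5 = -61.5000; (r_i+r_j)·cross = 19·-61.5000 = -1168.5000
edge 1: (14.5,10.5)→(12.5,30)  cross = 14.5·30 − 12.5·10.5 = 303.7500; (r_i+r_j)·cross = 27·303.7500 = 8201.2500
edge 2: (12.5,30)→(6,37.5)  cross = 12.5·37.5 − 6·30 = 288.7500; (r_i+r_j)·cross = 18.5·288.7500 = 5341.8750
edge 3: (6,37.5)→(4.5,7.5)  cross = 6·7.5 − 4.5·37.5 = -123.7500; (r_i+r_j)·cross = 10.5·-123.7500 = -1299.3750
Σcross = 407.2500 → A = |Σcross|/2 = 203.6250 mm²
Σ(r_i+r_j)·cross = 11075.2500 → first moment M = |Σ|/6 = 1845.8750
R_c = M/A = 1845.8750/203.6250 = 9.0651 mm
θ = 269° = 4.694936 rad
V = θ·R_c·A = 4.694936·9.0651·203.6250 = 8666.264 mm³

Volume = 8666.264 mm³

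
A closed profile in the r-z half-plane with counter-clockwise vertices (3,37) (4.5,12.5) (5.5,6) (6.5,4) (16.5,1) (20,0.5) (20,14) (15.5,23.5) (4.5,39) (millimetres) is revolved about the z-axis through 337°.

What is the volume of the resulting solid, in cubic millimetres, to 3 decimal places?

Volume = 26214.390 mm³

Profile (r,z), 9 vertices: (3,37) (4.5,12.5) (5.5,6) (6.5,4) (16.5,1) (20,0.5) (20,14) (15.5,23.5) (4.5,39)
edge 0: (3,37)→(4.5,12.5)  cross = 3·12.5 − 4.5·37 = -129.0000; (r_i+r_j)·cross = 7.5·-129.0000 = -967.5000
edge 1: (4.5,12.5)→(5.5,6)  cross = 4.5·6 − 5.5·12.5 = -41.7500; (r_i+r_j)·cross = 10·-41.7500 = -417.5000
edge 2: (5.5,6)→(6.5,4)  cross = 5.5·4 − 6.5·6 = -17.0000; (r_i+r_j)·cross = 12·-17.0000 = -204.0000
edge 3: (6.5,4)→(16.5,1)  cross = 6.5·1 − 16.5·4 = -59.5000; (r_i+r_j)·cross = 23·-59.5000 = -1368.5000
edge 4: (16.5,1)→(20,0.5)  cross = 16.5·0.5 − 20·1 = -11.7500; (r_i+r_j)·cross = 36.5·-11.7500 = -428.8750
edge 5: (20,0.5)→(20,14)  cross = 20·14 − 20·0.5 = 270.0000; (r_i+r_j)·cross = 40·270.0000 = 10800.0000
edge 6: (20,14)→(15.5,23.5)  cross = 20·23.5 − 15.5·14 = 253.0000; (r_i+r_j)·cross = 35.5·253.0000 = 8981.5000
edge 7: (15.5,23.5)→(4.5,39)  cross = 15.5·39 − 4.5·23.5 = 498.7500; (r_i+r_j)·cross = 20·498.7500 = 9975.0000
edge 8: (4.5,39)→(3,37)  cross = 4.5·37 − 3·39 = 49.5000; (r_i+r_j)·cross = 7.5·49.5000 = 371.2500
Σcross = 812.2500 → A = |Σcross|/2 = 406.1250 mm²
Σ(r_i+r_j)·cross = 26741.3750 → first moment M = |Σ|/6 = 4456.8958
R_c = M/A = 4456.8958/406.1250 = 10.9742 mm
θ = 337° = 5.881760 rad
V = θ·R_c·A = 5.881760·10.9742·406.1250 = 26214.390 mm³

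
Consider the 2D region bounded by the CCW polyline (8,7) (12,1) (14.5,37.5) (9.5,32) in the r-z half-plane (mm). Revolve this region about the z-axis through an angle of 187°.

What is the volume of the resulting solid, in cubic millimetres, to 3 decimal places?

Profile (r,z), 4 vertices: (8,7) (12,1) (14.5,37.5) (9.5,32)
edge 0: (8,7)→(12,1)  cross = 8·1 − 12·7 = -76.0000; (r_i+r_j)·cross = 20·-76.0000 = -1520.0000
edge 1: (12,1)→(14.5,37.5)  cross = 12·37.5 − 14.5·1 = 435.5000; (r_i+r_j)·cross = 26.5·435.5000 = 11540.7500
edge 2: (14.5,37.5)→(9.5,32)  cross = 14.5·32 − 9.5·37.5 = 107.7500; (r_i+r_j)·cross = 24·107.7500 = 2586.0000
edge 3: (9.5,32)→(8,7)  cross = 9.5·7 − 8·32 = -189.5000; (r_i+r_j)·cross = 17.5·-189.5000 = -3316.2500
Σcross = 277.7500 → A = |Σcross|/2 = 138.8750 mm²
Σ(r_i+r_j)·cross = 9290.5000 → first moment M = |Σ|/6 = 1548.4167
R_c = M/A = 1548.4167/138.8750 = 11.1497 mm
θ = 187° = 3.263766 rad
V = θ·R_c·A = 3.263766·11.1497·138.8750 = 5053.669 mm³

Volume = 5053.669 mm³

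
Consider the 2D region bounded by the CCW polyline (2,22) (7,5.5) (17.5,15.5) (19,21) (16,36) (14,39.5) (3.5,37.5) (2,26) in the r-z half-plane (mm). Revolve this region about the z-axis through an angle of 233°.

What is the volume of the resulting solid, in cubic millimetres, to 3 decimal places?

Profile (r,z), 8 vertices: (2,22) (7,5.5) (17.5,15.5) (19,21) (16,36) (14,39.5) (3.5,37.5) (2,26)
edge 0: (2,22)→(7,5.5)  cross = 2·5.5 − 7·22 = -143.0000; (r_i+r_j)·cross = 9·-143.0000 = -1287.0000
edge 1: (7,5.5)→(17.5,15.5)  cross = 7·15.5 − 17.5·5.5 = 12.2500; (r_i+r_j)·cross = 24.5·12.2500 = 300.1250
edge 2: (17.5,15.5)→(19,21)  cross = 17.5·21 − 19·15.5 = 73.0000; (r_i+r_j)·cross = 36.5·73.0000 = 2664.5000
edge 3: (19,21)→(16,36)  cross = 19·36 − 16·21 = 348.0000; (r_i+r_j)·cross = 35·348.0000 = 12180.0000
edge 4: (16,36)→(14,39.5)  cross = 16·39.5 − 14·36 = 128.0000; (r_i+r_j)·cross = 30·128.0000 = 3840.0000
edge 5: (14,39.5)→(3.5,37.5)  cross = 14·37.5 − 3.5·39.5 = 386.7500; (r_i+r_j)·cross = 17.5·386.7500 = 6768.1250
edge 6: (3.5,37.5)→(2,26)  cross = 3.5·26 − 2·37.5 = 16.0000; (r_i+r_j)·cross = 5.5·16.0000 = 88.0000
edge 7: (2,26)→(2,22)  cross = 2·22 − 2·26 = -8.0000; (r_i+r_j)·cross = 4·-8.0000 = -32.0000
Σcross = 813.0000 → A = |Σcross|/2 = 406.5000 mm²
Σ(r_i+r_j)·cross = 24521.7500 → first moment M = |Σ|/6 = 4086.9583
R_c = M/A = 4086.9583/406.5000 = 10.0540 mm
θ = 233° = 4.066617 rad
V = θ·R_c·A = 4.066617·10.0540·406.5000 = 16620.095 mm³

Volume = 16620.095 mm³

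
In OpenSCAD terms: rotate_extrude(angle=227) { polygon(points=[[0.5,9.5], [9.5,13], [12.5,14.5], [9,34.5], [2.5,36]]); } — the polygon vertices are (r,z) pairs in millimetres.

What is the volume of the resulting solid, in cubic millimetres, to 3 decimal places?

Profile (r,z), 5 vertices: (0.5,9.5) (9.5,13) (12.5,14.5) (9,34.5) (2.5,36)
edge 0: (0.5,9.5)→(9.5,13)  cross = 0.5·13 − 9.5·9.5 = -83.7500; (r_i+r_j)·cross = 10·-83.7500 = -837.5000
edge 1: (9.5,13)→(12.5,14.5)  cross = 9.5·14.5 − 12.5·13 = -24.7500; (r_i+r_j)·cross = 22·-24.7500 = -544.5000
edge 2: (12.5,14.5)→(9,34.5)  cross = 12.5·34.5 − 9·14.5 = 300.7500; (r_i+r_j)·cross = 21.5·300.7500 = 6466.1250
edge 3: (9,34.5)→(2.5,36)  cross = 9·36 − 2.5·34.5 = 237.7500; (r_i+r_j)·cross = 11.5·237.7500 = 2734.1250
edge 4: (2.5,36)→(0.5,9.5)  cross = 2.5·9.5 − 0.5·36 = 5.7500; (r_i+r_j)·cross = 3·5.7500 = 17.2500
Σcross = 435.7500 → A = |Σcross|/2 = 217.8750 mm²
Σ(r_i+r_j)·cross = 7835.5000 → first moment M = |Σ|/6 = 1305.9167
R_c = M/A = 1305.9167/217.8750 = 5.9939 mm
θ = 227° = 3.961897 rad
V = θ·R_c·A = 3.961897·5.9939·217.8750 = 5173.908 mm³

Volume = 5173.908 mm³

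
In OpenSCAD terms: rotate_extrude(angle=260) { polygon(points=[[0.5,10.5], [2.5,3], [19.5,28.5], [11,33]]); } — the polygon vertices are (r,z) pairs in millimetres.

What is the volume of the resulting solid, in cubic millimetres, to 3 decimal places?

Profile (r,z), 4 vertices: (0.5,10.5) (2.5,3) (19.5,28.5) (11,33)
edge 0: (0.5,10.5)→(2.5,3)  cross = 0.5·3 − 2.5·10.5 = -24.7500; (r_i+r_j)·cross = 3·-24.7500 = -74.2500
edge 1: (2.5,3)→(19.5,28.5)  cross = 2.5·28.5 − 19.5·3 = 12.7500; (r_i+r_j)·cross = 22·12.7500 = 280.5000
edge 2: (19.5,28.5)→(11,33)  cross = 19.5·33 − 11·28.5 = 330.0000; (r_i+r_j)·cross = 30.5·330.0000 = 10065.0000
edge 3: (11,33)→(0.5,10.5)  cross = 11·10.5 − 0.5·33 = 99.0000; (r_i+r_j)·cross = 11.5·99.0000 = 1138.5000
Σcross = 417.0000 → A = |Σcross|/2 = 208.5000 mm²
Σ(r_i+r_j)·cross = 11409.7500 → first moment M = |Σ|/6 = 1901.6250
R_c = M/A = 1901.6250/208.5000 = 9.1205 mm
θ = 260° = 4.537856 rad
V = θ·R_c·A = 4.537856·9.1205·208.5000 = 8629.301 mm³

Volume = 8629.301 mm³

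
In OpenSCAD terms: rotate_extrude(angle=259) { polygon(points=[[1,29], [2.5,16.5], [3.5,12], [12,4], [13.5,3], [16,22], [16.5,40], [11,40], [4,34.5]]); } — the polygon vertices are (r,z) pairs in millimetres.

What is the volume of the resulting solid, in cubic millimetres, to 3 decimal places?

Profile (r,z), 9 vertices: (1,29) (2.5,16.5) (3.5,12) (12,4) (13.5,3) (16,22) (16.5,40) (11,40) (4,34.5)
edge 0: (1,29)→(2.5,16.5)  cross = 1·16.5 − 2.5·29 = -56.0000; (r_i+r_j)·cross = 3.5·-56.0000 = -196.0000
edge 1: (2.5,16.5)→(3.5,12)  cross = 2.5·12 − 3.5·16.5 = -27.7500; (r_i+r_j)·cross = 6·-27.7500 = -166.5000
edge 2: (3.5,12)→(12,4)  cross = 3.5·4 − 12·12 = -130.0000; (r_i+r_j)·cross = 15.5·-130.0000 = -2015.0000
edge 3: (12,4)→(13.5,3)  cross = 12·3 − 13.5·4 = -18.0000; (r_i+r_j)·cross = 25.5·-18.0000 = -459.0000
edge 4: (13.5,3)→(16,22)  cross = 13.5·22 − 16·3 = 249.0000; (r_i+r_j)·cross = 29.5·249.0000 = 7345.5000
edge 5: (16,22)→(16.5,40)  cross = 16·40 − 16.5·22 = 277.0000; (r_i+r_j)·cross = 32.5·277.0000 = 9002.5000
edge 6: (16.5,40)→(11,40)  cross = 16.5·40 − 11·40 = 220.0000; (r_i+r_j)·cross = 27.5·220.0000 = 6050.0000
edge 7: (11,40)→(4,34.5)  cross = 11·34.5 − 4·40 = 219.5000; (r_i+r_j)·cross = 15·219.5000 = 3292.5000
edge 8: (4,34.5)→(1,29)  cross = 4·29 − 1·34.5 = 81.5000; (r_i+r_j)·cross = 5·81.5000 = 407.5000
Σcross = 815.2500 → A = |Σcross|/2 = 407.6250 mm²
Σ(r_i+r_j)·cross = 23261.5000 → first moment M = |Σ|/6 = 3876.9167
R_c = M/A = 3876.9167/407.6250 = 9.5110 mm
θ = 259° = 4.520403 rad
V = θ·R_c·A = 4.520403·9.5110·407.6250 = 17525.225 mm³

Volume = 17525.225 mm³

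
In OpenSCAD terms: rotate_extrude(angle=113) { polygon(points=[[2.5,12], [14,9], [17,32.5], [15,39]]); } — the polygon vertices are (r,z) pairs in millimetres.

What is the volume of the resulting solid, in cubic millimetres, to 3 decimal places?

Volume = 4608.754 mm³

Profile (r,z), 4 vertices: (2.5,12) (14,9) (17,32.5) (15,39)
edge 0: (2.5,12)→(14,9)  cross = 2.5·9 − 14·12 = -145.5000; (r_i+r_j)·cross = 16.5·-145.5000 = -2400.7500
edge 1: (14,9)→(17,32.5)  cross = 14·32.5 − 17·9 = 302.0000; (r_i+r_j)·cross = 31·302.0000 = 9362.0000
edge 2: (17,32.5)→(15,39)  cross = 17·39 − 15·32.5 = 175.5000; (r_i+r_j)·cross = 32·175.5000 = 5616.0000
edge 3: (15,39)→(2.5,12)  cross = 15·12 − 2.5·39 = 82.5000; (r_i+r_j)·cross = 17.5·82.5000 = 1443.7500
Σcross = 414.5000 → A = |Σcross|/2 = 207.2500 mm²
Σ(r_i+r_j)·cross = 14021.0000 → first moment M = |Σ|/6 = 2336.8333
R_c = M/A = 2336.8333/207.2500 = 11.2754 mm
θ = 113° = 1.972222 rad
V = θ·R_c·A = 1.972222·11.2754·207.2500 = 4608.754 mm³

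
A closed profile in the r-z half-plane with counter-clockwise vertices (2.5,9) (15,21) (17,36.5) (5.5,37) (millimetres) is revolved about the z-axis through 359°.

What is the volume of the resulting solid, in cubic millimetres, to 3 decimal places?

Profile (r,z), 4 vertices: (2.5,9) (15,21) (17,36.5) (5.5,37)
edge 0: (2.5,9)→(15,21)  cross = 2.5·21 − 15·9 = -82.5000; (r_i+r_j)·cross = 17.5·-82.5000 = -1443.7500
edge 1: (15,21)→(17,36.5)  cross = 15·36.5 − 17·21 = 190.5000; (r_i+r_j)·cross = 32·190.5000 = 6096.0000
edge 2: (17,36.5)→(5.5,37)  cross = 17·37 − 5.5·36.5 = 428.2500; (r_i+r_j)·cross = 22.5·428.2500 = 9635.6250
edge 3: (5.5,37)→(2.5,9)  cross = 5.5·9 − 2.5·37 = -43.0000; (r_i+r_j)·cross = 8·-43.0000 = -344.0000
Σcross = 493.2500 → A = |Σcross|/2 = 246.6250 mm²
Σ(r_i+r_j)·cross = 13943.8750 → first moment M = |Σ|/6 = 2323.9792
R_c = M/A = 2323.9792/246.6250 = 9.4231 mm
θ = 359° = 6.265732 rad
V = θ·R_c·A = 6.265732·9.4231·246.6250 = 14561.431 mm³

Volume = 14561.431 mm³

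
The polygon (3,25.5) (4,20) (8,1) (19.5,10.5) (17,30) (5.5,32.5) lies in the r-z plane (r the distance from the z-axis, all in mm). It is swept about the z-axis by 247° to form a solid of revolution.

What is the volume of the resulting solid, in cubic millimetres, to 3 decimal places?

Volume = 16904.095 mm³

Profile (r,z), 6 vertices: (3,25.5) (4,20) (8,1) (19.5,10.5) (17,30) (5.5,32.5)
edge 0: (3,25.5)→(4,20)  cross = 3·20 − 4·25.5 = -42.0000; (r_i+r_j)·cross = 7·-42.0000 = -294.0000
edge 1: (4,20)→(8,1)  cross = 4·1 − 8·20 = -156.0000; (r_i+r_j)·cross = 12·-156.0000 = -1872.0000
edge 2: (8,1)→(19.5,10.5)  cross = 8·10.5 − 19.5·1 = 64.5000; (r_i+r_j)·cross = 27.5·64.5000 = 1773.7500
edge 3: (19.5,10.5)→(17,30)  cross = 19.5·30 − 17·10.5 = 406.5000; (r_i+r_j)·cross = 36.5·406.5000 = 14837.2500
edge 4: (17,30)→(5.5,32.5)  cross = 17·32.5 − 5.5·30 = 387.5000; (r_i+r_j)·cross = 22.5·387.5000 = 8718.7500
edge 5: (5.5,32.5)→(3,25.5)  cross = 5.5·25.5 − 3·32.5 = 42.7500; (r_i+r_j)·cross = 8.5·42.7500 = 363.3750
Σcross = 703.2500 → A = |Σcross|/2 = 351.6250 mm²
Σ(r_i+r_j)·cross = 23527.1250 → first moment M = |Σ|/6 = 3921.1875
R_c = M/A = 3921.1875/351.6250 = 11.1516 mm
θ = 247° = 4.310963 rad
V = θ·R_c·A = 4.310963·11.1516·351.6250 = 16904.095 mm³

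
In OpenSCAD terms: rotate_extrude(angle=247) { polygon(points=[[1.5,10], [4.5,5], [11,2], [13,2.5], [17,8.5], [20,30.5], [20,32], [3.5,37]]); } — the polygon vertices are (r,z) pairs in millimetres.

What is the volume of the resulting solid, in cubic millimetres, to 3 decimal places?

Profile (r,z), 8 vertices: (1.5,10) (4.5,5) (11,2) (13,2.5) (17,8.5) (20,30.5) (20,32) (3.5,37)
edge 0: (1.5,10)→(4.5,5)  cross = 1.5·5 − 4.5·10 = -37.5000; (r_i+r_j)·cross = 6·-37.5000 = -225.0000
edge 1: (4.5,5)→(11,2)  cross = 4.5·2 − 11·5 = -46.0000; (r_i+r_j)·cross = 15.5·-46.0000 = -713.0000
edge 2: (11,2)→(13,2.5)  cross = 11·2.5 − 13·2 = 1.5000; (r_i+r_j)·cross = 24·1.5000 = 36.0000
edge 3: (13,2.5)→(17,8.5)  cross = 13·8.5 − 17·2.5 = 68.0000; (r_i+r_j)·cross = 30·68.0000 = 2040.0000
edge 4: (17,8.5)→(20,30.5)  cross = 17·30.5 − 20·8.5 = 348.5000; (r_i+r_j)·cross = 37·348.5000 = 12894.5000
edge 5: (20,30.5)→(20,32)  cross = 20·32 − 20·30.5 = 30.0000; (r_i+r_j)·cross = 40·30.0000 = 1200.0000
edge 6: (20,32)→(3.5,37)  cross = 20·37 − 3.5·32 = 628.0000; (r_i+r_j)·cross = 23.5·628.0000 = 14758.0000
edge 7: (3.5,37)→(1.5,10)  cross = 3.5·10 − 1.5·37 = -20.5000; (r_i+r_j)·cross = 5·-20.5000 = -102.5000
Σcross = 972.0000 → A = |Σcross|/2 = 486.0000 mm²
Σ(r_i+r_j)·cross = 29888.0000 → first moment M = |Σ|/6 = 4981.3333
R_c = M/A = 4981.3333/486.0000 = 10.2497 mm
θ = 247° = 4.310963 rad
V = θ·R_c·A = 4.310963·10.2497·486.0000 = 21474.345 mm³

Volume = 21474.345 mm³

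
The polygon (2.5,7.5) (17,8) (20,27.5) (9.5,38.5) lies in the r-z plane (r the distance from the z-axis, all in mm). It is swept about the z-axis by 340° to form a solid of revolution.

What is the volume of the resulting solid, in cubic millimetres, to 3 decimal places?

Profile (r,z), 4 vertices: (2.5,7.5) (17,8) (20,27.5) (9.5,38.5)
edge 0: (2.5,7.5)→(17,8)  cross = 2.5·8 − 17·7.5 = -107.5000; (r_i+r_j)·cross = 19.5·-107.5000 = -2096.2500
edge 1: (17,8)→(20,27.5)  cross = 17·27.5 − 20·8 = 307.5000; (r_i+r_j)·cross = 37·307.5000 = 11377.5000
edge 2: (20,27.5)→(9.5,38.5)  cross = 20·38.5 − 9.5·27.5 = 508.7500; (r_i+r_j)·cross = 29.5·508.7500 = 15008.1250
edge 3: (9.5,38.5)→(2.5,7.5)  cross = 9.5·7.5 − 2.5·38.5 = -25.0000; (r_i+r_j)·cross = 12·-25.0000 = -300.0000
Σcross = 683.7500 → A = |Σcross|/2 = 341.8750 mm²
Σ(r_i+r_j)·cross = 23989.3750 → first moment M = |Σ|/6 = 3998.2292
R_c = M/A = 3998.2292/341.8750 = 11.6950 mm
θ = 340° = 5.934119 rad
V = θ·R_c·A = 5.934119·11.6950·341.8750 = 23725.969 mm³

Volume = 23725.969 mm³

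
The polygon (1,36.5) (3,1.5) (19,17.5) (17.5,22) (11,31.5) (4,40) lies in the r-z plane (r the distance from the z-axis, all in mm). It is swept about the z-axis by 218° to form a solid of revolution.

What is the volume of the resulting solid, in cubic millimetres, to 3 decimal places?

Volume = 11559.353 mm³

Profile (r,z), 6 vertices: (1,36.5) (3,1.5) (19,17.5) (17.5,22) (11,31.5) (4,40)
edge 0: (1,36.5)→(3,1.5)  cross = 1·1.5 − 3·36.5 = -108.0000; (r_i+r_j)·cross = 4·-108.0000 = -432.0000
edge 1: (3,1.5)→(19,17.5)  cross = 3·17.5 − 19·1.5 = 24.0000; (r_i+r_j)·cross = 22·24.0000 = 528.0000
edge 2: (19,17.5)→(17.5,22)  cross = 19·22 − 17.5·17.5 = 111.7500; (r_i+r_j)·cross = 36.5·111.7500 = 4078.8750
edge 3: (17.5,22)→(11,31.5)  cross = 17.5·31.5 − 11·22 = 309.2500; (r_i+r_j)·cross = 28.5·309.2500 = 8813.6250
edge 4: (11,31.5)→(4,40)  cross = 11·40 − 4·31.5 = 314.0000; (r_i+r_j)·cross = 15·314.0000 = 4710.0000
edge 5: (4,40)→(1,36.5)  cross = 4·36.5 − 1·40 = 106.0000; (r_i+r_j)·cross = 5·106.0000 = 530.0000
Σcross = 757.0000 → A = |Σcross|/2 = 378.5000 mm²
Σ(r_i+r_j)·cross = 18228.5000 → first moment M = |Σ|/6 = 3038.0833
R_c = M/A = 3038.0833/378.5000 = 8.0266 mm
θ = 218° = 3.804818 rad
V = θ·R_c·A = 3.804818·8.0266·378.5000 = 11559.353 mm³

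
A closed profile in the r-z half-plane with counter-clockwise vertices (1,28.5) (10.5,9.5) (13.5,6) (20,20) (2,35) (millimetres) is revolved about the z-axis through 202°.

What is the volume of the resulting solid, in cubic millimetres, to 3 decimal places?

Profile (r,z), 5 vertices: (1,28.5) (10.5,9.5) (13.5,6) (20,20) (2,35)
edge 0: (1,28.5)→(10.5,9.5)  cross = 1·9.5 − 10.5·28.5 = -289.7500; (r_i+r_j)·cross = 11.5·-289.7500 = -3332.1250
edge 1: (10.5,9.5)→(13.5,6)  cross = 10.5·6 − 13.5·9.5 = -65.2500; (r_i+r_j)·cross = 24·-65.2500 = -1566.0000
edge 2: (13.5,6)→(20,20)  cross = 13.5·20 − 20·6 = 150.0000; (r_i+r_j)·cross = 33.5·150.0000 = 5025.0000
edge 3: (20,20)→(2,35)  cross = 20·35 − 2·20 = 660.0000; (r_i+r_j)·cross = 22·660.0000 = 14520.0000
edge 4: (2,35)→(1,28.5)  cross = 2·28.5 − 1·35 = 22.0000; (r_i+r_j)·cross = 3·22.0000 = 66.0000
Σcross = 477.0000 → A = |Σcross|/2 = 238.5000 mm²
Σ(r_i+r_j)·cross = 14712.8750 → first moment M = |Σ|/6 = 2452.1458
R_c = M/A = 2452.1458/238.5000 = 10.2815 mm
θ = 202° = 3.525565 rad
V = θ·R_c·A = 3.525565·10.2815·238.5000 = 8645.200 mm³

Volume = 8645.200 mm³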